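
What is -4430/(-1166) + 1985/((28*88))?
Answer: 601365/130592 ≈ 4.6049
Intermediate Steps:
-4430/(-1166) + 1985/((28*88)) = -4430*(-1/1166) + 1985/2464 = 2215/583 + 1985*(1/2464) = 2215/583 + 1985/2464 = 601365/130592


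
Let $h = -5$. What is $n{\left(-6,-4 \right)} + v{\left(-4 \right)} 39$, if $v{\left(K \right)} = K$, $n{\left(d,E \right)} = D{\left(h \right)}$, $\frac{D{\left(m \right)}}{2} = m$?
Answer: $-166$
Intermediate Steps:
$D{\left(m \right)} = 2 m$
$n{\left(d,E \right)} = -10$ ($n{\left(d,E \right)} = 2 \left(-5\right) = -10$)
$n{\left(-6,-4 \right)} + v{\left(-4 \right)} 39 = -10 - 156 = -166$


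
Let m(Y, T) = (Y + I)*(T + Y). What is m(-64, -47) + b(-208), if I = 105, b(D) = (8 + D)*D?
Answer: 37049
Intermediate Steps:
b(D) = D*(8 + D)
m(Y, T) = (105 + Y)*(T + Y) (m(Y, T) = (Y + 105)*(T + Y) = (105 + Y)*(T + Y))
m(-64, -47) + b(-208) = ((-64)**2 + 105*(-47) + 105*(-64) - 47*(-64)) - 208*(8 - 208) = (4096 - 4935 - 6720 + 3008) - 208*(-200) = -4551 + 41600 = 37049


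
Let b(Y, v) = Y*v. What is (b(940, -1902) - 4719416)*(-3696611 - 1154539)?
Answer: 31567868990400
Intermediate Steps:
(b(940, -1902) - 4719416)*(-3696611 - 1154539) = (940*(-1902) - 4719416)*(-3696611 - 1154539) = (-1787880 - 4719416)*(-4851150) = -6507296*(-4851150) = 31567868990400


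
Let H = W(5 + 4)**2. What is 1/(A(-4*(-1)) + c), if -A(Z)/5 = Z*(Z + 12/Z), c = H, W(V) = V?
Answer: -1/59 ≈ -0.016949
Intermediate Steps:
H = 81 (H = (5 + 4)**2 = 9**2 = 81)
c = 81
A(Z) = -5*Z*(Z + 12/Z)
1/(A(-4*(-1)) + c) = 1/((-60 - 5*(-4*(-1))**2) + 81) = 1/((-60 - 5*4**2) + 81) = 1/((-60 - 5*16) + 81) = 1/((-60 - 80) + 81) = 1/(-140 + 81) = 1/(-59) = -1/59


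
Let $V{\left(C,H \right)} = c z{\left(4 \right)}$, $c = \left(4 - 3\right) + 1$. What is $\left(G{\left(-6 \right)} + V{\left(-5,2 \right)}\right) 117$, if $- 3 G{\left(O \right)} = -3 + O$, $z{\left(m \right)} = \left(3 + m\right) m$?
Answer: $6903$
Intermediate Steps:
$z{\left(m \right)} = m \left(3 + m\right)$
$c = 2$ ($c = 1 + 1 = 2$)
$V{\left(C,H \right)} = 56$ ($V{\left(C,H \right)} = 2 \cdot 4 \left(3 + 4\right) = 2 \cdot 4 \cdot 7 = 2 \cdot 28 = 56$)
$G{\left(O \right)} = 1 - \frac{O}{3}$ ($G{\left(O \right)} = - \frac{-3 + O}{3} = 1 - \frac{O}{3}$)
$\left(G{\left(-6 \right)} + V{\left(-5,2 \right)}\right) 117 = \left(\left(1 - -2\right) + 56\right) 117 = \left(\left(1 + 2\right) + 56\right) 117 = \left(3 + 56\right) 117 = 59 \cdot 117 = 6903$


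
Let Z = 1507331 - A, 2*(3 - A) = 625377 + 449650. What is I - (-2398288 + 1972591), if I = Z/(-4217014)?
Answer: 3590336327833/8434028 ≈ 4.2570e+5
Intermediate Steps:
A = -1075021/2 (A = 3 - (625377 + 449650)/2 = 3 - ½*1075027 = 3 - 1075027/2 = -1075021/2 ≈ -5.3751e+5)
Z = 4089683/2 (Z = 1507331 - 1*(-1075021/2) = 1507331 + 1075021/2 = 4089683/2 ≈ 2.0448e+6)
I = -4089683/8434028 (I = (4089683/2)/(-4217014) = (4089683/2)*(-1/4217014) = -4089683/8434028 ≈ -0.48490)
I - (-2398288 + 1972591) = -4089683/8434028 - (-2398288 + 1972591) = -4089683/8434028 - 1*(-425697) = -4089683/8434028 + 425697 = 3590336327833/8434028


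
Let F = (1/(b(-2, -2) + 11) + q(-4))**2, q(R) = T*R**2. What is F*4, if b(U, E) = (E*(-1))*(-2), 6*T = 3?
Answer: 12996/49 ≈ 265.22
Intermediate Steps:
T = 1/2 (T = (1/6)*3 = 1/2 ≈ 0.50000)
b(U, E) = 2*E (b(U, E) = -E*(-2) = 2*E)
q(R) = R**2/2
F = 3249/49 (F = (1/(2*(-2) + 11) + (1/2)*(-4)**2)**2 = (1/(-4 + 11) + (1/2)*16)**2 = (1/7 + 8)**2 = (57/7)**2 = 3249/49 ≈ 66.306)
F*4 = (3249/49)*4 = 12996/49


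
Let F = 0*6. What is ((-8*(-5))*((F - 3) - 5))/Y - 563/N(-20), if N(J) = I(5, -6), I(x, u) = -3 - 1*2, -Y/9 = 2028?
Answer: 2569369/22815 ≈ 112.62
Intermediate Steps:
Y = -18252 (Y = -9*2028 = -18252)
F = 0
I(x, u) = -5 (I(x, u) = -3 - 2 = -5)
N(J) = -5
((-8*(-5))*((F - 3) - 5))/Y - 563/N(-20) = ((-8*(-5))*((0 - 3) - 5))/(-18252) - 563/(-5) = (40*(-3 - 5))*(-1/18252) - 563*(-⅕) = (40*(-8))*(-1/18252) + 563/5 = -320*(-1/18252) + 563/5 = 80/4563 + 563/5 = 2569369/22815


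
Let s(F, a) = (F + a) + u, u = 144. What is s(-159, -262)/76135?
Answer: -277/76135 ≈ -0.0036383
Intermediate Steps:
s(F, a) = 144 + F + a (s(F, a) = (F + a) + 144 = 144 + F + a)
s(-159, -262)/76135 = (144 - 159 - 262)/76135 = -277*1/76135 = -277/76135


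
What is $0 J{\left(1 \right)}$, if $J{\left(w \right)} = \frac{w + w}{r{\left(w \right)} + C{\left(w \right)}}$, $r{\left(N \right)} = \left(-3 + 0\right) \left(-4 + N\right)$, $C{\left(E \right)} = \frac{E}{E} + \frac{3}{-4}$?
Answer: $0$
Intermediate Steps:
$C{\left(E \right)} = \frac{1}{4}$ ($C{\left(E \right)} = 1 + 3 \left(- \frac{1}{4}\right) = 1 - \frac{3}{4} = \frac{1}{4}$)
$r{\left(N \right)} = 12 - 3 N$ ($r{\left(N \right)} = - 3 \left(-4 + N\right) = 12 - 3 N$)
$J{\left(w \right)} = \frac{2 w}{\frac{49}{4} - 3 w}$ ($J{\left(w \right)} = \frac{w + w}{\left(12 - 3 w\right) + \frac{1}{4}} = \frac{2 w}{\frac{49}{4} - 3 w}$)
$0 J{\left(1 \right)} = 0 \left(\left(-8\right) 1 \frac{1}{-49 + 12 \cdot 1}\right) = 0 \left(\left(-8\right) 1 \frac{1}{-49 + 12}\right) = 0 \left(\left(-8\right) 1 \frac{1}{-37}\right) = 0 \left(\left(-8\right) 1 \left(- \frac{1}{37}\right)\right) = 0 \cdot \frac{8}{37} = 0$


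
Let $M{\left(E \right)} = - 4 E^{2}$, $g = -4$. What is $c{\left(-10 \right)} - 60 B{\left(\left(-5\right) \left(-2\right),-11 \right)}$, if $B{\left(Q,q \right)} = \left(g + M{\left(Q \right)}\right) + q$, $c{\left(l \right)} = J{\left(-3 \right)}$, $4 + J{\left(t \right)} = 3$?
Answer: $24899$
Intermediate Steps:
$J{\left(t \right)} = -1$ ($J{\left(t \right)} = -4 + 3 = -1$)
$c{\left(l \right)} = -1$
$B{\left(Q,q \right)} = -4 + q - 4 Q^{2}$ ($B{\left(Q,q \right)} = \left(-4 - 4 Q^{2}\right) + q = -4 + q - 4 Q^{2}$)
$c{\left(-10 \right)} - 60 B{\left(\left(-5\right) \left(-2\right),-11 \right)} = -1 - 60 \left(-4 - 11 - 4 \left(\left(-5\right) \left(-2\right)\right)^{2}\right) = -1 - 60 \left(-4 - 11 - 4 \cdot 10^{2}\right) = -1 - 60 \left(-4 - 11 - 400\right) = -1 - -24900 = -1 + 24900 = 24899$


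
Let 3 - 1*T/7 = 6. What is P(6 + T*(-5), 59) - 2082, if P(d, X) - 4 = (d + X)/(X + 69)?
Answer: -132907/64 ≈ -2076.7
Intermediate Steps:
T = -21 (T = 21 - 7*6 = 21 - 42 = -21)
P(d, X) = 4 + (X + d)/(69 + X) (P(d, X) = 4 + (d + X)/(X + 69) = 4 + (X + d)/(69 + X))
P(6 + T*(-5), 59) - 2082 = (276 + (6 - 21*(-5)) + 5*59)/(69 + 59) - 2082 = (276 + (6 + 105) + 295)/128 - 2082 = (276 + 111 + 295)/128 - 2082 = (1/128)*682 - 2082 = 341/64 - 2082 = -132907/64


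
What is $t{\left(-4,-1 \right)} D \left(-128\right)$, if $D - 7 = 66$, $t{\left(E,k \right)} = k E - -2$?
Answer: $-56064$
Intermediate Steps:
$t{\left(E,k \right)} = 2 + E k$ ($t{\left(E,k \right)} = E k + 2 = 2 + E k$)
$D = 73$ ($D = 7 + 66 = 73$)
$t{\left(-4,-1 \right)} D \left(-128\right) = \left(2 - -4\right) 73 \left(-128\right) = \left(2 + 4\right) 73 \left(-128\right) = 6 \cdot 73 \left(-128\right) = 438 \left(-128\right) = -56064$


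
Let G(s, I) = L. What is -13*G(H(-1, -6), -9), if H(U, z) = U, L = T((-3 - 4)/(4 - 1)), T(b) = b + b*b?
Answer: -364/9 ≈ -40.444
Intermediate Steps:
T(b) = b + b²
L = 28/9 (L = ((-3 - 4)/(4 - 1))*(1 + (-3 - 4)/(4 - 1)) = (-7/3)*(1 - 7/3) = (-7*⅓)*(1 - 7*⅓) = -7*(1 - 7/3)/3 = -7/3*(-4/3) = 28/9 ≈ 3.1111)
G(s, I) = 28/9
-13*G(H(-1, -6), -9) = -13*28/9 = -364/9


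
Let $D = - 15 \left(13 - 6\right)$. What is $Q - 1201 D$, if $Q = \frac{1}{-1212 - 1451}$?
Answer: $\frac{335817614}{2663} \approx 1.2611 \cdot 10^{5}$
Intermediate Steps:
$D = -105$ ($D = \left(-15\right) 7 = -105$)
$Q = - \frac{1}{2663}$ ($Q = \frac{1}{-2663} = - \frac{1}{2663} \approx -0.00037552$)
$Q - 1201 D = - \frac{1}{2663} - -126105 = - \frac{1}{2663} + 126105 = \frac{335817614}{2663}$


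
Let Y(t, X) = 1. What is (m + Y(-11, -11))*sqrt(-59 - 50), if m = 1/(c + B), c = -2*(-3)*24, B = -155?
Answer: 10*I*sqrt(109)/11 ≈ 9.4912*I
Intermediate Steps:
c = 144 (c = 6*24 = 144)
m = -1/11 (m = 1/(144 - 155) = 1/(-11) = -1/11 ≈ -0.090909)
(m + Y(-11, -11))*sqrt(-59 - 50) = (-1/11 + 1)*sqrt(-59 - 50) = 10*sqrt(-109)/11 = 10*(I*sqrt(109))/11 = 10*I*sqrt(109)/11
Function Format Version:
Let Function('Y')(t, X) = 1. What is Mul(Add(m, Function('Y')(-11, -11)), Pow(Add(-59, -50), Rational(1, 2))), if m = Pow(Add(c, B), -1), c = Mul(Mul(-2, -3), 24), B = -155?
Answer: Mul(Rational(10, 11), I, Pow(109, Rational(1, 2))) ≈ Mul(9.4912, I)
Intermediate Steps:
c = 144 (c = Mul(6, 24) = 144)
m = Rational(-1, 11) (m = Pow(Add(144, -155), -1) = Pow(-11, -1) = Rational(-1, 11) ≈ -0.090909)
Mul(Add(m, Function('Y')(-11, -11)), Pow(Add(-59, -50), Rational(1, 2))) = Mul(Add(Rational(-1, 11), 1), Pow(Add(-59, -50), Rational(1, 2))) = Mul(Rational(10, 11), Pow(-109, Rational(1, 2))) = Mul(Rational(10, 11), Mul(I, Pow(109, Rational(1, 2)))) = Mul(Rational(10, 11), I, Pow(109, Rational(1, 2)))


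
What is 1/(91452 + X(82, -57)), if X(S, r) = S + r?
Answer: 1/91477 ≈ 1.0932e-5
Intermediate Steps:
1/(91452 + X(82, -57)) = 1/(91452 + (82 - 57)) = 1/(91452 + 25) = 1/91477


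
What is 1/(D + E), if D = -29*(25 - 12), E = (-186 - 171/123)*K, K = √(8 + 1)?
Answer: -41/38506 ≈ -0.0010648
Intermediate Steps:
K = 3 (K = √9 = 3)
E = -23049/41 (E = (-186 - 171/123)*3 = (-186 - 171*1/123)*3 = (-186 - 57/41)*3 = -7683/41*3 = -23049/41 ≈ -562.17)
D = -377 (D = -29*13 = -377)
1/(D + E) = 1/(-377 - 23049/41) = 1/(-38506/41) = -41/38506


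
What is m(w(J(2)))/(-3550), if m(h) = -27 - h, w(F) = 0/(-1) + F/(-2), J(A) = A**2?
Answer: 1/142 ≈ 0.0070423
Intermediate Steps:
w(F) = -F/2 (w(F) = 0*(-1) + F*(-1/2) = 0 - F/2 = -F/2)
m(w(J(2)))/(-3550) = (-27 - (-1)*2**2/2)/(-3550) = (-27 - (-1)*4/2)*(-1/3550) = (-27 - 1*(-2))*(-1/3550) = (-27 + 2)*(-1/3550) = -25*(-1/3550) = 1/142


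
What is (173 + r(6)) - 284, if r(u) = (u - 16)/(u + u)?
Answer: -671/6 ≈ -111.83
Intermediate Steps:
r(u) = (-16 + u)/(2*u) (r(u) = (-16 + u)/((2*u)) = (-16 + u)*(1/(2*u)) = (-16 + u)/(2*u))
(173 + r(6)) - 284 = (173 + (½)*(-16 + 6)/6) - 284 = (173 + (½)*(⅙)*(-10)) - 284 = (173 - ⅚) - 284 = 1033/6 - 284 = -671/6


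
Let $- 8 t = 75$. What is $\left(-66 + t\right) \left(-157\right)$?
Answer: $\frac{94671}{8} \approx 11834.0$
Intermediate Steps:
$t = - \frac{75}{8}$ ($t = \left(- \frac{1}{8}\right) 75 = - \frac{75}{8} \approx -9.375$)
$\left(-66 + t\right) \left(-157\right) = \left(-66 - \frac{75}{8}\right) \left(-157\right) = \left(- \frac{603}{8}\right) \left(-157\right) = \frac{94671}{8}$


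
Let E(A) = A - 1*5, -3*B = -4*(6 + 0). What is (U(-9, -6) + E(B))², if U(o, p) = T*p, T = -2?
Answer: 225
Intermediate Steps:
U(o, p) = -2*p
B = 8 (B = -(-4)*(6 + 0)/3 = -(-4)*6/3 = -⅓*(-24) = 8)
E(A) = -5 + A (E(A) = A - 5 = -5 + A)
(U(-9, -6) + E(B))² = (-2*(-6) + (-5 + 8))² = (12 + 3)² = 15² = 225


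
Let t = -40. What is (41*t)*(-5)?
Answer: 8200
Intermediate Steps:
(41*t)*(-5) = (41*(-40))*(-5) = -1640*(-5) = 8200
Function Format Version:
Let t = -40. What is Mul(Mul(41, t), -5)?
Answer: 8200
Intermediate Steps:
Mul(Mul(41, t), -5) = Mul(Mul(41, -40), -5) = Mul(-1640, -5) = 8200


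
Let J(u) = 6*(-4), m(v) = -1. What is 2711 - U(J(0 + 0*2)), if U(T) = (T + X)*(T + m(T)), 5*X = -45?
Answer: 1886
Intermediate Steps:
X = -9 (X = (1/5)*(-45) = -9)
J(u) = -24
U(T) = (-1 + T)*(-9 + T) (U(T) = (T - 9)*(T - 1) = (-9 + T)*(-1 + T) = (-1 + T)*(-9 + T))
2711 - U(J(0 + 0*2)) = 2711 - (9 + (-24)**2 - 10*(-24)) = 2711 - (9 + 576 + 240) = 2711 - 1*825 = 2711 - 825 = 1886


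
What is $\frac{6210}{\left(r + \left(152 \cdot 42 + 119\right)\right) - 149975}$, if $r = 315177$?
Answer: $\frac{414}{11447} \approx 0.036167$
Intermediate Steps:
$\frac{6210}{\left(r + \left(152 \cdot 42 + 119\right)\right) - 149975} = \frac{6210}{\left(315177 + \left(152 \cdot 42 + 119\right)\right) - 149975} = \frac{6210}{\left(315177 + \left(6384 + 119\right)\right) - 149975} = \frac{6210}{\left(315177 + 6503\right) - 149975} = \frac{6210}{321680 - 149975} = \frac{6210}{171705} = 6210 \cdot \frac{1}{171705} = \frac{414}{11447}$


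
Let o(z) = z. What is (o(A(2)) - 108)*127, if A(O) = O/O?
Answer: -13589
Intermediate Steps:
A(O) = 1
(o(A(2)) - 108)*127 = (1 - 108)*127 = -107*127 = -13589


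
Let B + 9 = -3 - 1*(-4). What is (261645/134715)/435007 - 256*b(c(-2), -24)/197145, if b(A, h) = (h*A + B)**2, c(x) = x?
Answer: -320044193504593/154041133097943 ≈ -2.0777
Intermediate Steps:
B = -8 (B = -9 + (-3 - 1*(-4)) = -9 + (-3 + 4) = -9 + 1 = -8)
b(A, h) = (-8 + A*h)**2 (b(A, h) = (h*A - 8)**2 = (A*h - 8)**2 = (-8 + A*h)**2)
(261645/134715)/435007 - 256*b(c(-2), -24)/197145 = (261645/134715)/435007 - 256*(-8 - 2*(-24))**2/197145 = (261645*(1/134715))*(1/435007) - 256*(-8 + 48)**2*(1/197145) = (17443/8981)*(1/435007) - 256*40**2*(1/197145) = 17443/3906797867 - 256*1600*(1/197145) = 17443/3906797867 - 409600*1/197145 = 17443/3906797867 - 81920/39429 = -320044193504593/154041133097943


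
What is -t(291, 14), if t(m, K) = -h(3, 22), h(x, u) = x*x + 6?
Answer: 15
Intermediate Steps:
h(x, u) = 6 + x² (h(x, u) = x² + 6 = 6 + x²)
t(m, K) = -15 (t(m, K) = -(6 + 3²) = -(6 + 9) = -1*15 = -15)
-t(291, 14) = -1*(-15) = 15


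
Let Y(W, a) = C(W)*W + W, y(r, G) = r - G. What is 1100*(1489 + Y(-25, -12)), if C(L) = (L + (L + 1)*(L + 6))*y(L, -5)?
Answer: 238660400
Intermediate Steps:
C(L) = (5 + L)*(L + (1 + L)*(6 + L)) (C(L) = (L + (L + 1)*(L + 6))*(L - 1*(-5)) = (L + (1 + L)*(6 + L))*(L + 5) = (L + (1 + L)*(6 + L))*(5 + L) = (5 + L)*(L + (1 + L)*(6 + L)))
Y(W, a) = W + W*(5 + W)*(6 + W² + 8*W) (Y(W, a) = ((5 + W)*(6 + W² + 8*W))*W + W = W*(5 + W)*(6 + W² + 8*W) + W = W + W*(5 + W)*(6 + W² + 8*W))
1100*(1489 + Y(-25, -12)) = 1100*(1489 - 25*(1 + (5 - 25)*(6 + (-25)² + 8*(-25)))) = 1100*(1489 - 25*(1 - 20*(6 + 625 - 200))) = 1100*(1489 - 25*(1 - 20*431)) = 1100*(1489 - 25*(1 - 8620)) = 1100*(1489 - 25*(-8619)) = 1100*(1489 + 215475) = 1100*216964 = 238660400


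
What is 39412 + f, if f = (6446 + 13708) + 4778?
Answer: 64344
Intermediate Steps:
f = 24932 (f = 20154 + 4778 = 24932)
39412 + f = 39412 + 24932 = 64344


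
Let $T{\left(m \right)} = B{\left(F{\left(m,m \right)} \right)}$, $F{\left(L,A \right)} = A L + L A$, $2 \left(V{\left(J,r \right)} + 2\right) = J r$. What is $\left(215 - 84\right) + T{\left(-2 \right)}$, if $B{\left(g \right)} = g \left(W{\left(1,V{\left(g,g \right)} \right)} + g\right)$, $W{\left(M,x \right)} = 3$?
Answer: $219$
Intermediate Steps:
$V{\left(J,r \right)} = -2 + \frac{J r}{2}$
$F{\left(L,A \right)} = 2 A L$ ($F{\left(L,A \right)} = A L + A L = 2 A L$)
$B{\left(g \right)} = g \left(3 + g\right)$
$T{\left(m \right)} = 2 m^{2} \left(3 + 2 m^{2}\right)$ ($T{\left(m \right)} = 2 m m \left(3 + 2 m m\right) = 2 m^{2} \left(3 + 2 m^{2}\right)$)
$\left(215 - 84\right) + T{\left(-2 \right)} = \left(215 - 84\right) + \left(-2\right)^{2} \left(6 + 4 \left(-2\right)^{2}\right) = 131 + 4 \left(6 + 4 \cdot 4\right) = 131 + 4 \left(6 + 16\right) = 131 + 4 \cdot 22 = 131 + 88 = 219$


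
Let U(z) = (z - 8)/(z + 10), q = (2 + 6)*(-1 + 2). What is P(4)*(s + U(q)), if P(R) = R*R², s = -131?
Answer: -8384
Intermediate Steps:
q = 8 (q = 8*1 = 8)
P(R) = R³
U(z) = (-8 + z)/(10 + z)
P(4)*(s + U(q)) = 4³*(-131 + (-8 + 8)/(10 + 8)) = 64*(-131 + 0/18) = 64*(-131 + (1/18)*0) = 64*(-131 + 0) = 64*(-131) = -8384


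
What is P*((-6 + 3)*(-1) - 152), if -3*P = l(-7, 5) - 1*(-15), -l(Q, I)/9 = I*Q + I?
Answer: 14155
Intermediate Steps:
l(Q, I) = -9*I - 9*I*Q (l(Q, I) = -9*(I*Q + I) = -9*(I + I*Q) = -9*I - 9*I*Q)
P = -95 (P = -(-9*5*(1 - 7) - 1*(-15))/3 = -(-9*5*(-6) + 15)/3 = -(270 + 15)/3 = -⅓*285 = -95)
P*((-6 + 3)*(-1) - 152) = -95*((-6 + 3)*(-1) - 152) = -95*(-3*(-1) - 152) = -95*(3 - 152) = -95*(-149) = 14155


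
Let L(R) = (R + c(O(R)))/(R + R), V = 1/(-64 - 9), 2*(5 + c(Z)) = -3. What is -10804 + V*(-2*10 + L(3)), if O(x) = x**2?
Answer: -9464057/876 ≈ -10804.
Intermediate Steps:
c(Z) = -13/2 (c(Z) = -5 + (1/2)*(-3) = -5 - 3/2 = -13/2)
V = -1/73 (V = 1/(-73) = -1/73 ≈ -0.013699)
L(R) = (-13/2 + R)/(2*R) (L(R) = (R - 13/2)/(R + R) = (-13/2 + R)/((2*R)) = (-13/2 + R)*(1/(2*R)) = (-13/2 + R)/(2*R))
-10804 + V*(-2*10 + L(3)) = -10804 - (-2*10 + (1/4)*(-13 + 2*3)/3)/73 = -10804 - (-20 + (1/4)*(1/3)*(-13 + 6))/73 = -10804 - (-20 + (1/4)*(1/3)*(-7))/73 = -10804 - (-20 - 7/12)/73 = -10804 - 1/73*(-247/12) = -10804 + 247/876 = -9464057/876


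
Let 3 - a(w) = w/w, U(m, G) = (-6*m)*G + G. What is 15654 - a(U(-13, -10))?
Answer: 15652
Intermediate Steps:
U(m, G) = G - 6*G*m (U(m, G) = -6*G*m + G = G - 6*G*m)
a(w) = 2 (a(w) = 3 - w/w = 3 - 1*1 = 3 - 1 = 2)
15654 - a(U(-13, -10)) = 15654 - 1*2 = 15654 - 2 = 15652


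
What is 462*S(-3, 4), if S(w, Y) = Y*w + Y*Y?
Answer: 1848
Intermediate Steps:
S(w, Y) = Y² + Y*w (S(w, Y) = Y*w + Y² = Y² + Y*w)
462*S(-3, 4) = 462*(4*(4 - 3)) = 462*(4*1) = 462*4 = 1848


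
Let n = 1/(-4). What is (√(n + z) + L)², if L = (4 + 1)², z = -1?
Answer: (50 + I*√5)²/4 ≈ 623.75 + 55.902*I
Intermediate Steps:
n = -¼ ≈ -0.25000
L = 25 (L = 5² = 25)
(√(n + z) + L)² = (√(-¼ - 1) + 25)² = (√(-5/4) + 25)² = (I*√5/2 + 25)² = (25 + I*√5/2)²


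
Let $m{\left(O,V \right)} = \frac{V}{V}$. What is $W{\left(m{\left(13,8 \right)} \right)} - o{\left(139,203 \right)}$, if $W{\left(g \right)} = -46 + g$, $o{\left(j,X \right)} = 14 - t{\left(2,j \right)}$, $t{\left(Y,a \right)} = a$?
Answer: $80$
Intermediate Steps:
$m{\left(O,V \right)} = 1$
$o{\left(j,X \right)} = 14 - j$
$W{\left(m{\left(13,8 \right)} \right)} - o{\left(139,203 \right)} = \left(-46 + 1\right) - \left(14 - 139\right) = -45 - \left(14 - 139\right) = -45 - -125 = -45 + 125 = 80$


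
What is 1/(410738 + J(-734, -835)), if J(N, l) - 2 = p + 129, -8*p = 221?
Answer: 8/3286731 ≈ 2.4340e-6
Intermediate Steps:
p = -221/8 (p = -1/8*221 = -221/8 ≈ -27.625)
J(N, l) = 827/8 (J(N, l) = 2 + (-221/8 + 129) = 2 + 811/8 = 827/8)
1/(410738 + J(-734, -835)) = 1/(410738 + 827/8) = 1/(3286731/8) = 8/3286731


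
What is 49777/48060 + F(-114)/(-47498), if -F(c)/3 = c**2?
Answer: 2119035613/1141376940 ≈ 1.8566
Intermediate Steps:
F(c) = -3*c**2
49777/48060 + F(-114)/(-47498) = 49777/48060 - 3*(-114)**2/(-47498) = 49777*(1/48060) - 3*12996*(-1/47498) = 49777/48060 - 38988*(-1/47498) = 49777/48060 + 19494/23749 = 2119035613/1141376940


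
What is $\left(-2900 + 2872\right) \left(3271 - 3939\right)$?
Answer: $18704$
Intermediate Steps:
$\left(-2900 + 2872\right) \left(3271 - 3939\right) = \left(-28\right) \left(-668\right) = 18704$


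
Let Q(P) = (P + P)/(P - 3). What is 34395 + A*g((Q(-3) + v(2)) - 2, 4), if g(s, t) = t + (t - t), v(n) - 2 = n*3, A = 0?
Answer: 34395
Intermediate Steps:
v(n) = 2 + 3*n (v(n) = 2 + n*3 = 2 + 3*n)
Q(P) = 2*P/(-3 + P) (Q(P) = (2*P)/(-3 + P) = 2*P/(-3 + P))
g(s, t) = t (g(s, t) = t + 0 = t)
34395 + A*g((Q(-3) + v(2)) - 2, 4) = 34395 + 0*4 = 34395 + 0 = 34395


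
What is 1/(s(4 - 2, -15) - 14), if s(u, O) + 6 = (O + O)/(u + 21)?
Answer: -23/490 ≈ -0.046939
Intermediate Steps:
s(u, O) = -6 + 2*O/(21 + u) (s(u, O) = -6 + (O + O)/(u + 21) = -6 + (2*O)/(21 + u) = -6 + 2*O/(21 + u))
1/(s(4 - 2, -15) - 14) = 1/(2*(-63 - 15 - 3*(4 - 2))/(21 + (4 - 2)) - 14) = 1/(2*(-63 - 15 - 3*2)/(21 + 2) - 14) = 1/(2*(-63 - 15 - 6)/23 - 14) = 1/(2*(1/23)*(-84) - 14) = 1/(-168/23 - 14) = 1/(-490/23) = -23/490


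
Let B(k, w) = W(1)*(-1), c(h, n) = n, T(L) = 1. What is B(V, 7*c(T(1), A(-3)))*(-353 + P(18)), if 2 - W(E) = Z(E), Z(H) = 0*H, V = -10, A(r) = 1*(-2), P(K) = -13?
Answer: 732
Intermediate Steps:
A(r) = -2
Z(H) = 0
W(E) = 2 (W(E) = 2 - 1*0 = 2 + 0 = 2)
B(k, w) = -2 (B(k, w) = 2*(-1) = -2)
B(V, 7*c(T(1), A(-3)))*(-353 + P(18)) = -2*(-353 - 13) = -2*(-366) = 732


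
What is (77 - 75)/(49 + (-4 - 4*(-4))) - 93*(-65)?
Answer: 368747/61 ≈ 6045.0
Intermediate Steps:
(77 - 75)/(49 + (-4 - 4*(-4))) - 93*(-65) = 2/(49 + (-4 + 16)) + 6045 = 2/(49 + 12) + 6045 = 2/61 + 6045 = 368747/61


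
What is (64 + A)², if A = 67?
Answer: 17161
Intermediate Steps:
(64 + A)² = (64 + 67)² = 131² = 17161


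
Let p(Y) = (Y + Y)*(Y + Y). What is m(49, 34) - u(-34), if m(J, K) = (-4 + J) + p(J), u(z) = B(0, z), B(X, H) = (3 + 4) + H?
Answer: 9676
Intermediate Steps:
p(Y) = 4*Y² (p(Y) = (2*Y)*(2*Y) = 4*Y²)
B(X, H) = 7 + H
u(z) = 7 + z
m(J, K) = -4 + J + 4*J² (m(J, K) = (-4 + J) + 4*J² = -4 + J + 4*J²)
m(49, 34) - u(-34) = (-4 + 49 + 4*49²) - (7 - 34) = (-4 + 49 + 4*2401) - 1*(-27) = (-4 + 49 + 9604) + 27 = 9649 + 27 = 9676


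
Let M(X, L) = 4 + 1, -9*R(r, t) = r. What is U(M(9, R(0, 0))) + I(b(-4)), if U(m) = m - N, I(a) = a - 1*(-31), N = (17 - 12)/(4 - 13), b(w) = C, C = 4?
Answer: 365/9 ≈ 40.556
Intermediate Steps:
R(r, t) = -r/9
M(X, L) = 5
b(w) = 4
N = -5/9 (N = 5/(-9) = 5*(-⅑) = -5/9 ≈ -0.55556)
I(a) = 31 + a (I(a) = a + 31 = 31 + a)
U(m) = 5/9 + m (U(m) = m - 1*(-5/9) = m + 5/9 = 5/9 + m)
U(M(9, R(0, 0))) + I(b(-4)) = (5/9 + 5) + (31 + 4) = 50/9 + 35 = 365/9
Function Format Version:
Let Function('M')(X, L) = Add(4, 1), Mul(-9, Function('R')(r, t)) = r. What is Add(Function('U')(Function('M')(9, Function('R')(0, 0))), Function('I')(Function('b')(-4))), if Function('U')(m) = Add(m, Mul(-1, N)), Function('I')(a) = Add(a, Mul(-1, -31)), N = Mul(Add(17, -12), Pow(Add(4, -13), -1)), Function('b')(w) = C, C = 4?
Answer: Rational(365, 9) ≈ 40.556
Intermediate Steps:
Function('R')(r, t) = Mul(Rational(-1, 9), r)
Function('M')(X, L) = 5
Function('b')(w) = 4
N = Rational(-5, 9) (N = Mul(5, Pow(-9, -1)) = Mul(5, Rational(-1, 9)) = Rational(-5, 9) ≈ -0.55556)
Function('I')(a) = Add(31, a) (Function('I')(a) = Add(a, 31) = Add(31, a))
Function('U')(m) = Add(Rational(5, 9), m) (Function('U')(m) = Add(m, Mul(-1, Rational(-5, 9))) = Add(m, Rational(5, 9)) = Add(Rational(5, 9), m))
Add(Function('U')(Function('M')(9, Function('R')(0, 0))), Function('I')(Function('b')(-4))) = Add(Add(Rational(5, 9), 5), Add(31, 4)) = Add(Rational(50, 9), 35) = Rational(365, 9)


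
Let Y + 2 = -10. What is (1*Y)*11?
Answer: -132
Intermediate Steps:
Y = -12 (Y = -2 - 10 = -12)
(1*Y)*11 = (1*(-12))*11 = -12*11 = -132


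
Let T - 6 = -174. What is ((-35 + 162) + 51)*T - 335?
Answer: -30239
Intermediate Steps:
T = -168 (T = 6 - 174 = -168)
((-35 + 162) + 51)*T - 335 = ((-35 + 162) + 51)*(-168) - 335 = (127 + 51)*(-168) - 335 = 178*(-168) - 335 = -29904 - 335 = -30239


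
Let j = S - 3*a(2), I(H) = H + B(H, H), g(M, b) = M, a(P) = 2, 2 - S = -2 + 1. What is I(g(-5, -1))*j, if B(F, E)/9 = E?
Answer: 150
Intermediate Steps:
B(F, E) = 9*E
S = 3 (S = 2 - (-2 + 1) = 2 - 1*(-1) = 2 + 1 = 3)
I(H) = 10*H (I(H) = H + 9*H = 10*H)
j = -3 (j = 3 - 3*2 = 3 - 6 = -3)
I(g(-5, -1))*j = (10*(-5))*(-3) = -50*(-3) = 150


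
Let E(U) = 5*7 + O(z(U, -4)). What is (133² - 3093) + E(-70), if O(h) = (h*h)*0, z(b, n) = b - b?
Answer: 14631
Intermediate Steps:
z(b, n) = 0
O(h) = 0 (O(h) = h²*0 = 0)
E(U) = 35 (E(U) = 5*7 + 0 = 35 + 0 = 35)
(133² - 3093) + E(-70) = (133² - 3093) + 35 = (17689 - 3093) + 35 = 14596 + 35 = 14631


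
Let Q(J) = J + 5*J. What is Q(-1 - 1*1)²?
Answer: 144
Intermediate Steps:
Q(J) = 6*J
Q(-1 - 1*1)² = (6*(-1 - 1*1))² = (6*(-1 - 1))² = (6*(-2))² = (-12)² = 144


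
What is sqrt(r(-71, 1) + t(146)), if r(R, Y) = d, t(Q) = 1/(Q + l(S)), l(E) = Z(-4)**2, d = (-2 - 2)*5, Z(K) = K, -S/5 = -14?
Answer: I*sqrt(6478)/18 ≈ 4.4714*I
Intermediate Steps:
S = 70 (S = -5*(-14) = 70)
d = -20 (d = -4*5 = -20)
l(E) = 16 (l(E) = (-4)**2 = 16)
t(Q) = 1/(16 + Q) (t(Q) = 1/(Q + 16) = 1/(16 + Q))
r(R, Y) = -20
sqrt(r(-71, 1) + t(146)) = sqrt(-20 + 1/(16 + 146)) = sqrt(-20 + 1/162) = sqrt(-3239/162) = I*sqrt(6478)/18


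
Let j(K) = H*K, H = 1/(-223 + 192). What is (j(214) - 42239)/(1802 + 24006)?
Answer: -1309623/800048 ≈ -1.6369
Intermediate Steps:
H = -1/31 (H = 1/(-31) = -1/31 ≈ -0.032258)
j(K) = -K/31
(j(214) - 42239)/(1802 + 24006) = (-1/31*214 - 42239)/(1802 + 24006) = (-214/31 - 42239)/25808 = -1309623/31*1/25808 = -1309623/800048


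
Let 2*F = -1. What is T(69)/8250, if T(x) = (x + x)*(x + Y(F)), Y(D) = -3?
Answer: 138/125 ≈ 1.1040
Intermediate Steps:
F = -1/2 (F = (1/2)*(-1) = -1/2 ≈ -0.50000)
T(x) = 2*x*(-3 + x) (T(x) = (x + x)*(x - 3) = (2*x)*(-3 + x) = 2*x*(-3 + x))
T(69)/8250 = (2*69*(-3 + 69))/8250 = (2*69*66)*(1/8250) = 9108*(1/8250) = 138/125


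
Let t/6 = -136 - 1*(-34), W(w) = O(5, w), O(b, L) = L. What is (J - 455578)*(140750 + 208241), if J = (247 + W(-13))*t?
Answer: -208970924926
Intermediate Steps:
W(w) = w
t = -612 (t = 6*(-136 - 1*(-34)) = 6*(-136 + 34) = 6*(-102) = -612)
J = -143208 (J = (247 - 13)*(-612) = 234*(-612) = -143208)
(J - 455578)*(140750 + 208241) = (-143208 - 455578)*(140750 + 208241) = -598786*348991 = -208970924926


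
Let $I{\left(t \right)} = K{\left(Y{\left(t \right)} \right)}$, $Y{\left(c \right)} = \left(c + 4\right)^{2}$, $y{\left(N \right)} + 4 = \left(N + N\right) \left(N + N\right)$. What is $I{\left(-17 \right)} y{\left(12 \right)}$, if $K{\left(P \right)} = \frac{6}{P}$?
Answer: $\frac{264}{13} \approx 20.308$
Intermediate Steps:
$y{\left(N \right)} = -4 + 4 N^{2}$ ($y{\left(N \right)} = -4 + \left(N + N\right) \left(N + N\right) = -4 + 2 N 2 N = -4 + 4 N^{2}$)
$Y{\left(c \right)} = \left(4 + c\right)^{2}$
$I{\left(t \right)} = \frac{6}{\left(4 + t\right)^{2}}$
$I{\left(-17 \right)} y{\left(12 \right)} = \frac{6}{\left(4 - 17\right)^{2}} \left(-4 + 4 \cdot 12^{2}\right) = \frac{6}{169} \left(-4 + 4 \cdot 144\right) = 6 \cdot \frac{1}{169} \left(-4 + 576\right) = \frac{6}{169} \cdot 572 = \frac{264}{13}$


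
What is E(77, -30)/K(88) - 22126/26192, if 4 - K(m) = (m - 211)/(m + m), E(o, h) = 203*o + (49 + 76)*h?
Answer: 27375320275/10830392 ≈ 2527.6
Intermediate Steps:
E(o, h) = 125*h + 203*o (E(o, h) = 203*o + 125*h = 125*h + 203*o)
K(m) = 4 - (-211 + m)/(2*m) (K(m) = 4 - (m - 211)/(m + m) = 4 - (-211 + m)/(2*m))
E(77, -30)/K(88) - 22126/26192 = (125*(-30) + 203*77)/(((½)*(211 + 7*88)/88)) - 22126/26192 = (-3750 + 15631)/(((½)*(1/88)*(211 + 616))) - 22126*1/26192 = 11881/(((½)*(1/88)*827)) - 11063/13096 = 11881/(827/176) - 11063/13096 = 11881*(176/827) - 11063/13096 = 2091056/827 - 11063/13096 = 27375320275/10830392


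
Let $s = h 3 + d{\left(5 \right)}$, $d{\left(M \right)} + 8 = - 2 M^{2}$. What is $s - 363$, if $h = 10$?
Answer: $-391$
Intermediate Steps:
$d{\left(M \right)} = -8 - 2 M^{2}$
$s = -28$ ($s = 10 \cdot 3 - \left(8 + 2 \cdot 5^{2}\right) = 30 - 58 = -28$)
$s - 363 = -28 - 363 = -391$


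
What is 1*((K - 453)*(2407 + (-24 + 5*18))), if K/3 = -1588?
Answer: -12901641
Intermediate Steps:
K = -4764 (K = 3*(-1588) = -4764)
1*((K - 453)*(2407 + (-24 + 5*18))) = 1*((-4764 - 453)*(2407 + (-24 + 5*18))) = 1*(-5217*(2407 + (-24 + 90))) = 1*(-5217*(2407 + 66)) = 1*(-5217*2473) = 1*(-12901641) = -12901641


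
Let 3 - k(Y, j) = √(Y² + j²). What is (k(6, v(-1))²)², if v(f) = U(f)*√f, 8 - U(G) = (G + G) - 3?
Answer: (3 - I*√133)⁴ ≈ 10588.0 + 17160.0*I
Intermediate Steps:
U(G) = 11 - 2*G (U(G) = 8 - ((G + G) - 3) = 8 - (2*G - 3) = 8 - (-3 + 2*G) = 8 + (3 - 2*G) = 11 - 2*G)
v(f) = √f*(11 - 2*f) (v(f) = (11 - 2*f)*√f = √f*(11 - 2*f))
k(Y, j) = 3 - √(Y² + j²)
(k(6, v(-1))²)² = ((3 - √(6² + (√(-1)*(11 - 2*(-1)))²))²)² = ((3 - √(36 + (I*(11 + 2))²))²)² = ((3 - √(36 + (I*13)²))²)² = ((3 - √(36 + (13*I)²))²)² = ((3 - √(36 - 169))²)² = ((3 - √(-133))²)² = ((3 - I*√133)²)² = (3 - I*√133)⁴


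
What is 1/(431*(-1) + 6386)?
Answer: 1/5955 ≈ 0.00016793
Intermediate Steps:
1/(431*(-1) + 6386) = 1/(-431 + 6386) = 1/5955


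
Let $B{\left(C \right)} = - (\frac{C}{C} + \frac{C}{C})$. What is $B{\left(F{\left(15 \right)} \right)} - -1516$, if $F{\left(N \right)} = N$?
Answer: $1514$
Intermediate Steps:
$B{\left(C \right)} = -2$ ($B{\left(C \right)} = - (1 + 1) = \left(-1\right) 2 = -2$)
$B{\left(F{\left(15 \right)} \right)} - -1516 = -2 - -1516 = -2 + 1516 = 1514$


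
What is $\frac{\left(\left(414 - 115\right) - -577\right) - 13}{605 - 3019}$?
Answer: $- \frac{863}{2414} \approx -0.3575$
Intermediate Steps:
$\frac{\left(\left(414 - 115\right) - -577\right) - 13}{605 - 3019} = \frac{\left(\left(414 - 115\right) + 577\right) - 13}{-2414} = \left(\left(299 + 577\right) - 13\right) \left(- \frac{1}{2414}\right) = \left(876 - 13\right) \left(- \frac{1}{2414}\right) = 863 \left(- \frac{1}{2414}\right) = - \frac{863}{2414}$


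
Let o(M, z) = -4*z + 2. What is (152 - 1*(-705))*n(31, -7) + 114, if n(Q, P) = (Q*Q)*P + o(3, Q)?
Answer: -5869479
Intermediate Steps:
o(M, z) = 2 - 4*z
n(Q, P) = 2 - 4*Q + P*Q² (n(Q, P) = (Q*Q)*P + (2 - 4*Q) = Q²*P + (2 - 4*Q) = P*Q² + (2 - 4*Q) = 2 - 4*Q + P*Q²)
(152 - 1*(-705))*n(31, -7) + 114 = (152 - 1*(-705))*(2 - 4*31 - 7*31²) + 114 = (152 + 705)*(2 - 124 - 7*961) + 114 = 857*(2 - 124 - 6727) + 114 = 857*(-6849) + 114 = -5869593 + 114 = -5869479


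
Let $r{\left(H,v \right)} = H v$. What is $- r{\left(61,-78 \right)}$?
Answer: $4758$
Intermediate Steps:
$- r{\left(61,-78 \right)} = - 61 \left(-78\right) = \left(-1\right) \left(-4758\right) = 4758$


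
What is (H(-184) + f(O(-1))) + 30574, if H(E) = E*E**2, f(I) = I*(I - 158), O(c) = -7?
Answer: -6197775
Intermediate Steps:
f(I) = I*(-158 + I)
H(E) = E**3
(H(-184) + f(O(-1))) + 30574 = ((-184)**3 - 7*(-158 - 7)) + 30574 = (-6229504 - 7*(-165)) + 30574 = (-6229504 + 1155) + 30574 = -6228349 + 30574 = -6197775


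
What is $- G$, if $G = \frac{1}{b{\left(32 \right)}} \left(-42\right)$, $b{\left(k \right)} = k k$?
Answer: $\frac{21}{512} \approx 0.041016$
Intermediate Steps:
$b{\left(k \right)} = k^{2}$
$G = - \frac{21}{512}$ ($G = \frac{1}{32^{2}} \left(-42\right) = \frac{1}{1024} \left(-42\right) = - \frac{21}{512} \approx -0.041016$)
$- G = \left(-1\right) \left(- \frac{21}{512}\right) = \frac{21}{512}$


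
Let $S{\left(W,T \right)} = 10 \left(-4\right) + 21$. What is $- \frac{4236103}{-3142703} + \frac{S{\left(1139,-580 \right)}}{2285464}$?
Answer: $\frac{9681401195435}{7182534569192} \approx 1.3479$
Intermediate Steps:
$S{\left(W,T \right)} = -19$ ($S{\left(W,T \right)} = -40 + 21 = -19$)
$- \frac{4236103}{-3142703} + \frac{S{\left(1139,-580 \right)}}{2285464} = - \frac{4236103}{-3142703} - \frac{19}{2285464} = \left(-4236103\right) \left(- \frac{1}{3142703}\right) - \frac{19}{2285464} = \frac{4236103}{3142703} - \frac{19}{2285464} = \frac{9681401195435}{7182534569192}$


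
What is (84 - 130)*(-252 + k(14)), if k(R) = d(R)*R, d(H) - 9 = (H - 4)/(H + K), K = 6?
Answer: 5474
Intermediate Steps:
d(H) = 9 + (-4 + H)/(6 + H) (d(H) = 9 + (H - 4)/(H + 6) = 9 + (-4 + H)/(6 + H))
k(R) = 10*R*(5 + R)/(6 + R) (k(R) = (10*(5 + R)/(6 + R))*R = 10*R*(5 + R)/(6 + R))
(84 - 130)*(-252 + k(14)) = (84 - 130)*(-252 + 10*14*(5 + 14)/(6 + 14)) = -46*(-252 + 10*14*19/20) = -46*(-252 + 10*14*(1/20)*19) = -46*(-252 + 133) = -46*(-119) = 5474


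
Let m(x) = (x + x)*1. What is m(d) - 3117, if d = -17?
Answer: -3151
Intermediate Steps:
m(x) = 2*x (m(x) = (2*x)*1 = 2*x)
m(d) - 3117 = 2*(-17) - 3117 = -34 - 3117 = -3151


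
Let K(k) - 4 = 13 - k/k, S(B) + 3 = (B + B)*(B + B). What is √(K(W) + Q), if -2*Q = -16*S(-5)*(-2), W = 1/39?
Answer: 16*I*√6 ≈ 39.192*I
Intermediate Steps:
S(B) = -3 + 4*B² (S(B) = -3 + (B + B)*(B + B) = -3 + (2*B)*(2*B) = -3 + 4*B²)
W = 1/39 ≈ 0.025641
K(k) = 16 (K(k) = 4 + (13 - k/k) = 4 + (13 - 1*1) = 4 + (13 - 1) = 4 + 12 = 16)
Q = -1552 (Q = -(-16*(-3 + 4*(-5)²))*(-2)/2 = -(-16*(-3 + 4*25))*(-2)/2 = -(-16*(-3 + 100))*(-2)/2 = -(-16*97)*(-2)/2 = -(-776)*(-2) = -½*3104 = -1552)
√(K(W) + Q) = √(16 - 1552) = √(-1536) = 16*I*√6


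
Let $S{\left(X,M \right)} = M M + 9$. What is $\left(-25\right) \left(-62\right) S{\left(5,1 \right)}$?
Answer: $15500$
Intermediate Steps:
$S{\left(X,M \right)} = 9 + M^{2}$ ($S{\left(X,M \right)} = M^{2} + 9 = 9 + M^{2}$)
$\left(-25\right) \left(-62\right) S{\left(5,1 \right)} = \left(-25\right) \left(-62\right) \left(9 + 1^{2}\right) = 1550 \left(9 + 1\right) = 1550 \cdot 10 = 15500$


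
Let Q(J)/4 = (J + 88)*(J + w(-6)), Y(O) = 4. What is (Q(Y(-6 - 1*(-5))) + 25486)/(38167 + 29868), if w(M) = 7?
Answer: 29534/68035 ≈ 0.43410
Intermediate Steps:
Q(J) = 4*(7 + J)*(88 + J) (Q(J) = 4*((J + 88)*(J + 7)) = 4*((88 + J)*(7 + J)) = 4*((7 + J)*(88 + J)) = 4*(7 + J)*(88 + J))
(Q(Y(-6 - 1*(-5))) + 25486)/(38167 + 29868) = ((2464 + 4*4**2 + 380*4) + 25486)/(38167 + 29868) = ((2464 + 4*16 + 1520) + 25486)/68035 = ((2464 + 64 + 1520) + 25486)*(1/68035) = (4048 + 25486)*(1/68035) = 29534*(1/68035) = 29534/68035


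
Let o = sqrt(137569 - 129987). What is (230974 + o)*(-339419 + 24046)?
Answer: -72842963302 - 315373*sqrt(7582) ≈ -7.2870e+10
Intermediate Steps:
o = sqrt(7582) ≈ 87.075
(230974 + o)*(-339419 + 24046) = (230974 + sqrt(7582))*(-339419 + 24046) = (230974 + sqrt(7582))*(-315373) = -72842963302 - 315373*sqrt(7582)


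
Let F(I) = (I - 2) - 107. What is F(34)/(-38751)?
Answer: 25/12917 ≈ 0.0019354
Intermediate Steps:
F(I) = -109 + I (F(I) = (-2 + I) - 107 = -109 + I)
F(34)/(-38751) = (-109 + 34)/(-38751) = -75*(-1/38751) = 25/12917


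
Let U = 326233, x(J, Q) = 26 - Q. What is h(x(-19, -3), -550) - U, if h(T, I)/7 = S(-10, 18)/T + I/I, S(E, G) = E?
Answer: -9460624/29 ≈ -3.2623e+5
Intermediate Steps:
h(T, I) = 7 - 70/T (h(T, I) = 7*(-10/T + I/I) = 7*(-10/T + 1) = 7*(1 - 10/T) = 7 - 70/T)
h(x(-19, -3), -550) - U = (7 - 70/(26 - 1*(-3))) - 1*326233 = (7 - 70/(26 + 3)) - 326233 = (7 - 70/29) - 326233 = 133/29 - 326233 = -9460624/29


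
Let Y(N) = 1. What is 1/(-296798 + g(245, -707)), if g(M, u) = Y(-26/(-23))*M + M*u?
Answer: -1/469768 ≈ -2.1287e-6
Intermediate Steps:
g(M, u) = M + M*u (g(M, u) = 1*M + M*u = M + M*u)
1/(-296798 + g(245, -707)) = 1/(-296798 + 245*(1 - 707)) = 1/(-296798 + 245*(-706)) = 1/(-296798 - 172970) = 1/(-469768) = -1/469768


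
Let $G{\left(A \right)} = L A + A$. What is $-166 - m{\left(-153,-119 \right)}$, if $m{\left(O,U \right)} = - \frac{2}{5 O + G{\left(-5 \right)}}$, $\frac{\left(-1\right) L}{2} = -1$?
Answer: $- \frac{64741}{390} \approx -166.0$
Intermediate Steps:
$L = 2$ ($L = \left(-2\right) \left(-1\right) = 2$)
$G{\left(A \right)} = 3 A$ ($G{\left(A \right)} = 2 A + A = 3 A$)
$m{\left(O,U \right)} = - \frac{2}{-15 + 5 O}$ ($m{\left(O,U \right)} = - \frac{2}{5 O + 3 \left(-5\right)} = - \frac{2}{5 O - 15} = - \frac{2}{-15 + 5 O}$)
$-166 - m{\left(-153,-119 \right)} = -166 - - \frac{2}{-15 + 5 \left(-153\right)} = -166 - - \frac{2}{-15 - 765} = -166 - - \frac{2}{-780} = -166 - \left(-2\right) \left(- \frac{1}{780}\right) = -166 - \frac{1}{390} = - \frac{64741}{390}$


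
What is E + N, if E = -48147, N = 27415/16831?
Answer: -810334742/16831 ≈ -48145.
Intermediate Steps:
N = 27415/16831 (N = 27415*(1/16831) = 27415/16831 ≈ 1.6288)
E + N = -48147 + 27415/16831 = -810334742/16831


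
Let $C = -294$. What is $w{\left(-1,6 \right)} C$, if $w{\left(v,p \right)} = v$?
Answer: $294$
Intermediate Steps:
$w{\left(-1,6 \right)} C = \left(-1\right) \left(-294\right) = 294$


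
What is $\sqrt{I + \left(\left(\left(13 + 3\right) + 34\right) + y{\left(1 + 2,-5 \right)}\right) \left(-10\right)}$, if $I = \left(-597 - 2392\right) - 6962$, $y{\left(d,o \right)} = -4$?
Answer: $i \sqrt{10411} \approx 102.03 i$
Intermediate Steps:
$I = -9951$ ($I = -2989 - 6962 = -9951$)
$\sqrt{I + \left(\left(\left(13 + 3\right) + 34\right) + y{\left(1 + 2,-5 \right)}\right) \left(-10\right)} = \sqrt{-9951 + \left(\left(\left(13 + 3\right) + 34\right) - 4\right) \left(-10\right)} = \sqrt{-9951 + \left(\left(16 + 34\right) - 4\right) \left(-10\right)} = \sqrt{-9951 + \left(50 - 4\right) \left(-10\right)} = \sqrt{-9951 + 46 \left(-10\right)} = \sqrt{-9951 - 460} = \sqrt{-10411} = i \sqrt{10411}$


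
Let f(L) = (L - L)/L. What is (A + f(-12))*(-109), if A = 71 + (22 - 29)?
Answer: -6976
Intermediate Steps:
A = 64 (A = 71 - 7 = 64)
f(L) = 0 (f(L) = 0/L = 0)
(A + f(-12))*(-109) = (64 + 0)*(-109) = 64*(-109) = -6976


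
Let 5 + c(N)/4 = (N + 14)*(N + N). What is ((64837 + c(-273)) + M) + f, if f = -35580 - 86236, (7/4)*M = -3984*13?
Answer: 3353431/7 ≈ 4.7906e+5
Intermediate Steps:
c(N) = -20 + 8*N*(14 + N) (c(N) = -20 + 4*((N + 14)*(N + N)) = -20 + 4*((14 + N)*(2*N)) = -20 + 4*(2*N*(14 + N)) = -20 + 8*N*(14 + N))
M = -207168/7 (M = 4*(-3984*13)/7 = 4*(-498*104)/7 = (4/7)*(-51792) = -207168/7 ≈ -29595.)
f = -121816
((64837 + c(-273)) + M) + f = ((64837 + (-20 + 8*(-273)² + 112*(-273))) - 207168/7) - 121816 = ((64837 + (-20 + 8*74529 - 30576)) - 207168/7) - 121816 = ((64837 + (-20 + 596232 - 30576)) - 207168/7) - 121816 = ((64837 + 565636) - 207168/7) - 121816 = (630473 - 207168/7) - 121816 = 4206143/7 - 121816 = 3353431/7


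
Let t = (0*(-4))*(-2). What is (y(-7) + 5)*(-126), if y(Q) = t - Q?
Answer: -1512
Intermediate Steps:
t = 0 (t = 0*(-2) = 0)
y(Q) = -Q (y(Q) = 0 - Q = -Q)
(y(-7) + 5)*(-126) = (-1*(-7) + 5)*(-126) = (7 + 5)*(-126) = 12*(-126) = -1512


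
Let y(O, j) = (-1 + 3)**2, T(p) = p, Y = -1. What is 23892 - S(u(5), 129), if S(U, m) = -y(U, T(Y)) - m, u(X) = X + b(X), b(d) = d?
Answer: 24025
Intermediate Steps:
y(O, j) = 4 (y(O, j) = 2**2 = 4)
u(X) = 2*X (u(X) = X + X = 2*X)
S(U, m) = -4 - m (S(U, m) = -1*4 - m = -4 - m)
23892 - S(u(5), 129) = 23892 - (-4 - 1*129) = 23892 - (-4 - 129) = 23892 - 1*(-133) = 23892 + 133 = 24025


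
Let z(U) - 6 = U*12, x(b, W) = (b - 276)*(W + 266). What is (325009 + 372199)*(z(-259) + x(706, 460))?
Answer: 215491654224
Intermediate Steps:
x(b, W) = (-276 + b)*(266 + W)
z(U) = 6 + 12*U (z(U) = 6 + U*12 = 6 + 12*U)
(325009 + 372199)*(z(-259) + x(706, 460)) = (325009 + 372199)*((6 + 12*(-259)) + (-73416 - 276*460 + 266*706 + 460*706)) = 697208*((6 - 3108) + (-73416 - 126960 + 187796 + 324760)) = 697208*(-3102 + 312180) = 697208*309078 = 215491654224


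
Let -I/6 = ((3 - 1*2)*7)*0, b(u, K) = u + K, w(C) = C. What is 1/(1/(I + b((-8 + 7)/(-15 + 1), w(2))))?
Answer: 29/14 ≈ 2.0714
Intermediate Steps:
b(u, K) = K + u
I = 0 (I = -6*(3 - 1*2)*7*0 = -6*(3 - 2)*7*0 = -6*1*7*0 = -42*0 = -6*0 = 0)
1/(1/(I + b((-8 + 7)/(-15 + 1), w(2)))) = 1/(1/(0 + (2 + (-8 + 7)/(-15 + 1)))) = 1/(1/(0 + (2 - 1/(-14)))) = 1/(1/(0 + (2 - 1*(-1/14)))) = 1/(1/(0 + (2 + 1/14))) = 1/(1/(0 + 29/14)) = 1/(1/(29/14)) = 1/(14/29) = 29/14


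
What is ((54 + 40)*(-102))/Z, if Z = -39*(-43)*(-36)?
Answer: 799/5031 ≈ 0.15882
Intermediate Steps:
Z = -60372 (Z = 1677*(-36) = -60372)
((54 + 40)*(-102))/Z = ((54 + 40)*(-102))/(-60372) = (94*(-102))*(-1/60372) = -9588*(-1/60372) = 799/5031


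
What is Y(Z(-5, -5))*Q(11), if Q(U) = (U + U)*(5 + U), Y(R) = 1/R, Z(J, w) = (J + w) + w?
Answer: -352/15 ≈ -23.467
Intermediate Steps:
Z(J, w) = J + 2*w
Q(U) = 2*U*(5 + U) (Q(U) = (2*U)*(5 + U) = 2*U*(5 + U))
Y(Z(-5, -5))*Q(11) = (2*11*(5 + 11))/(-5 + 2*(-5)) = (2*11*16)/(-5 - 10) = 352/(-15) = -1/15*352 = -352/15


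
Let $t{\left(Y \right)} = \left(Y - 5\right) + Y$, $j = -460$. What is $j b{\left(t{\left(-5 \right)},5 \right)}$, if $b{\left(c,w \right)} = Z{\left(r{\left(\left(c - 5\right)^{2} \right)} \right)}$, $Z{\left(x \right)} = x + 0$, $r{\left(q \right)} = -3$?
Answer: $1380$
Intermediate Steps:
$Z{\left(x \right)} = x$
$t{\left(Y \right)} = -5 + 2 Y$ ($t{\left(Y \right)} = \left(-5 + Y\right) + Y = -5 + 2 Y$)
$b{\left(c,w \right)} = -3$
$j b{\left(t{\left(-5 \right)},5 \right)} = \left(-460\right) \left(-3\right) = 1380$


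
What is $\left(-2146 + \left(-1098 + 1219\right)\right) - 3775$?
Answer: $-5800$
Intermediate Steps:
$\left(-2146 + \left(-1098 + 1219\right)\right) - 3775 = \left(-2146 + 121\right) - 3775 = -2025 - 3775 = -5800$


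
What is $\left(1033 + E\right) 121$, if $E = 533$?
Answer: $189486$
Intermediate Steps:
$\left(1033 + E\right) 121 = \left(1033 + 533\right) 121 = 1566 \cdot 121 = 189486$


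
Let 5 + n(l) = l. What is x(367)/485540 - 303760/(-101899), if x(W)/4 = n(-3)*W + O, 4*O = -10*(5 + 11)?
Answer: 36568656176/12369010115 ≈ 2.9565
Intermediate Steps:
O = -40 (O = (-10*(5 + 11))/4 = (-10*16)/4 = (1/4)*(-160) = -40)
n(l) = -5 + l
x(W) = -160 - 32*W (x(W) = 4*((-5 - 3)*W - 40) = 4*(-8*W - 40) = 4*(-40 - 8*W) = -160 - 32*W)
x(367)/485540 - 303760/(-101899) = (-160 - 32*367)/485540 - 303760/(-101899) = (-160 - 11744)*(1/485540) - 303760*(-1/101899) = -11904*1/485540 + 303760/101899 = -2976/121385 + 303760/101899 = 36568656176/12369010115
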